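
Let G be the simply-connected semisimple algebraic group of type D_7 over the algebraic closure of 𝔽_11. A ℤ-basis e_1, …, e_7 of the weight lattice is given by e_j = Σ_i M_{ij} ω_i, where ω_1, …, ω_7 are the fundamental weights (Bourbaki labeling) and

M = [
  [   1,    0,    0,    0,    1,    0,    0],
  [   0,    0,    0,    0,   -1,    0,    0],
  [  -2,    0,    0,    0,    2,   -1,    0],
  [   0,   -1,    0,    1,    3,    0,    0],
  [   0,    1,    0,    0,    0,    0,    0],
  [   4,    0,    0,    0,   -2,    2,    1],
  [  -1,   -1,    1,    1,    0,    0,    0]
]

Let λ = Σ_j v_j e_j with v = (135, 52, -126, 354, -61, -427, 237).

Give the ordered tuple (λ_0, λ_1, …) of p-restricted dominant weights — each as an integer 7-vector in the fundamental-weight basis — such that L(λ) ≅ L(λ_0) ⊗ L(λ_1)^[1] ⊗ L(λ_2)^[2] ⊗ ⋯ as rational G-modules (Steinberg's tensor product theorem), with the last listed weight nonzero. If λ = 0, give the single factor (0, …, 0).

((8, 6, 2, 9, 8, 1, 8), (6, 5, 3, 10, 4, 4, 3))

In the fundamental-weight basis, λ has coordinates c = M·v (v = (135, 52, -126, 354, -61, -427, 237)):
  c_1 = (1)·(135) + (0)·(52) + (0)·(-126) + (0)·(354) + (1)·(-61) + (0)·(-427) + (0)·(237) = 74
  c_2 = (0)·(135) + (0)·(52) + (0)·(-126) + (0)·(354) + (-1)·(-61) + (0)·(-427) + (0)·(237) = 61
  c_3 = (-2)·(135) + (0)·(52) + (0)·(-126) + (0)·(354) + (2)·(-61) + (-1)·(-427) + (0)·(237) = 35
  c_4 = (0)·(135) + (-1)·(52) + (0)·(-126) + (1)·(354) + (3)·(-61) + (0)·(-427) + (0)·(237) = 119
  c_5 = (0)·(135) + (1)·(52) + (0)·(-126) + (0)·(354) + (0)·(-61) + (0)·(-427) + (0)·(237) = 52
  c_6 = (4)·(135) + (0)·(52) + (0)·(-126) + (0)·(354) + (-2)·(-61) + (2)·(-427) + (1)·(237) = 45
  c_7 = (-1)·(135) + (-1)·(52) + (1)·(-126) + (1)·(354) + (0)·(-61) + (0)·(-427) + (0)·(237) = 41
p = 11; digits c_i = Σ_j d_{ij}·11^j, 0 ≤ d_{ij} < 11:
  c_1 = 74 = 8·11^0 + 6·11^1
  c_2 = 61 = 6·11^0 + 5·11^1
  c_3 = 35 = 2·11^0 + 3·11^1
  c_4 = 119 = 9·11^0 + 10·11^1
  c_5 = 52 = 8·11^0 + 4·11^1
  c_6 = 45 = 1·11^0 + 4·11^1
  c_7 = 41 = 8·11^0 + 3·11^1
Factor λ_0 = (8, 6, 2, 9, 8, 1, 8)
Factor λ_1 = (6, 5, 3, 10, 4, 4, 3)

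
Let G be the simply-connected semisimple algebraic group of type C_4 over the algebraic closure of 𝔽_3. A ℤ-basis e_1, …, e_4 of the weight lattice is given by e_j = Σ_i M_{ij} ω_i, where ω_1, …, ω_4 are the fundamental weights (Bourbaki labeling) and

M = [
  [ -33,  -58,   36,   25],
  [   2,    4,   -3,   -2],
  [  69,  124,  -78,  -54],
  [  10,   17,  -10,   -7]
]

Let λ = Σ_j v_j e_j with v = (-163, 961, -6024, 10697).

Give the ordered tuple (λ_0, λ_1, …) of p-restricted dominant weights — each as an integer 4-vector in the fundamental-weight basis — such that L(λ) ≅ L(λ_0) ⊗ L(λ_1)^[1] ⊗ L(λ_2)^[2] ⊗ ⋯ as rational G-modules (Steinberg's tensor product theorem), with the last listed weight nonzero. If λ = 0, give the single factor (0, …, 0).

((1, 1, 1, 2), (1, 2, 2, 1), (1, 0, 1, 1), (1, 1, 2, 2), (2, 2, 1, 0))

Change of basis e → ω: c = M·v where v = (-163, 961, -6024, 10697):
  c_1 = (-33)·(-163) + (-58)·(961) + (36)·(-6024) + (25)·(10697) = 202
  c_2 = (2)·(-163) + (4)·(961) + (-3)·(-6024) + (-2)·(10697) = 196
  c_3 = (69)·(-163) + (124)·(961) + (-78)·(-6024) + (-54)·(10697) = 151
  c_4 = (10)·(-163) + (17)·(961) + (-10)·(-6024) + (-7)·(10697) = 68
p = 3; digits c_i = Σ_j d_{ij}·3^j, 0 ≤ d_{ij} < 3:
  c_1 = 202 = 1·3^0 + 1·3^1 + 1·3^2 + 1·3^3 + 2·3^4
  c_2 = 196 = 1·3^0 + 2·3^1 + 0·3^2 + 1·3^3 + 2·3^4
  c_3 = 151 = 1·3^0 + 2·3^1 + 1·3^2 + 2·3^3 + 1·3^4
  c_4 = 68 = 2·3^0 + 1·3^1 + 1·3^2 + 2·3^3
λ_0 = (1, 1, 1, 2)
λ_1 = (1, 2, 2, 1)
λ_2 = (1, 0, 1, 1)
λ_3 = (1, 1, 2, 2)
λ_4 = (2, 2, 1, 0)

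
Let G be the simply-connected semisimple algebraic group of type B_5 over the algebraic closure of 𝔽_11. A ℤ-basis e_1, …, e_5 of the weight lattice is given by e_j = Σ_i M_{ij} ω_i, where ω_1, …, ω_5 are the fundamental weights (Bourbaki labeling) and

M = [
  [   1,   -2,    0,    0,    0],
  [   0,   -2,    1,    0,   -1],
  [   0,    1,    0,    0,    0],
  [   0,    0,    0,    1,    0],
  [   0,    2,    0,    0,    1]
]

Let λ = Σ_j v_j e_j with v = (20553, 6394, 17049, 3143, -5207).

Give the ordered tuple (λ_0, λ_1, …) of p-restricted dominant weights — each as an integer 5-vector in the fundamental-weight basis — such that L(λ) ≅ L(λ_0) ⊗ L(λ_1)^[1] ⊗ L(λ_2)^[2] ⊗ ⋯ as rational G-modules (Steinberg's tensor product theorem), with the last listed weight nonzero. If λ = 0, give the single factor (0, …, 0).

((10, 8, 3, 8, 2), (1, 2, 9, 10, 7), (9, 1, 8, 3, 7), (5, 7, 4, 2, 5))

Change of basis e → ω: c = M·v where v = (20553, 6394, 17049, 3143, -5207):
  c_1 = (1)·(20553) + (-2)·(6394) + (0)·(17049) + (0)·(3143) + (0)·(-5207) = 7765
  c_2 = (0)·(20553) + (-2)·(6394) + (1)·(17049) + (0)·(3143) + (-1)·(-5207) = 9468
  c_3 = (0)·(20553) + (1)·(6394) + (0)·(17049) + (0)·(3143) + (0)·(-5207) = 6394
  c_4 = (0)·(20553) + (0)·(6394) + (0)·(17049) + (1)·(3143) + (0)·(-5207) = 3143
  c_5 = (0)·(20553) + (2)·(6394) + (0)·(17049) + (0)·(3143) + (1)·(-5207) = 7581
Expand coordinatewise in base 11:
  c_1 = 7765 = 10·11^0 + 1·11^1 + 9·11^2 + 5·11^3
  c_2 = 9468 = 8·11^0 + 2·11^1 + 1·11^2 + 7·11^3
  c_3 = 6394 = 3·11^0 + 9·11^1 + 8·11^2 + 4·11^3
  c_4 = 3143 = 8·11^0 + 10·11^1 + 3·11^2 + 2·11^3
  c_5 = 7581 = 2·11^0 + 7·11^1 + 7·11^2 + 5·11^3
Factor λ_0 = (10, 8, 3, 8, 2)
Factor λ_1 = (1, 2, 9, 10, 7)
Factor λ_2 = (9, 1, 8, 3, 7)
Factor λ_3 = (5, 7, 4, 2, 5)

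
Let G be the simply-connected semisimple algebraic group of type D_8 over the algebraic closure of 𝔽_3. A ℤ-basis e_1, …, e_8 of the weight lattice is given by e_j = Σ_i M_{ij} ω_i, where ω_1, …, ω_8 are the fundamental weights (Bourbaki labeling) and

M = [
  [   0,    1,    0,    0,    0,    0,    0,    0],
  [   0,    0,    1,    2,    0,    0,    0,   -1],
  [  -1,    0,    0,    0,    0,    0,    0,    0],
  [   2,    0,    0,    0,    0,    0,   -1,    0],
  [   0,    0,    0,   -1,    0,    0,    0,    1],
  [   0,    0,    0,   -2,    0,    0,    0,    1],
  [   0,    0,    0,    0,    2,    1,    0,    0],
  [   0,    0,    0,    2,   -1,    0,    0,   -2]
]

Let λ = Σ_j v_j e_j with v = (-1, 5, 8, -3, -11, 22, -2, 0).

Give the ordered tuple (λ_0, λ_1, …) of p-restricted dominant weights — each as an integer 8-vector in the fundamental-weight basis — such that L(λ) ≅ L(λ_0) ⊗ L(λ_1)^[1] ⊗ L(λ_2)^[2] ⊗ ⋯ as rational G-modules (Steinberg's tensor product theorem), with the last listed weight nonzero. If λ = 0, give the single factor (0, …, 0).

In the fundamental-weight basis, λ has coordinates c = M·v (v = (-1, 5, 8, -3, -11, 22, -2, 0)):
  c_1 = (0)·(-1) + 1·5 + 0·8 + (0)·(-3) + (0)·(-11) + 0·22 + (0)·(-2) + 0·0 = 5
  c_2 = (0)·(-1) + 0·5 + 1·8 + (2)·(-3) + (0)·(-11) + 0·22 + (0)·(-2) + (-1)·(0) = 2
  c_3 = (-1)·(-1) + 0·5 + 0·8 + (0)·(-3) + (0)·(-11) + 0·22 + (0)·(-2) + 0·0 = 1
  c_4 = (2)·(-1) + 0·5 + 0·8 + (0)·(-3) + (0)·(-11) + 0·22 + (-1)·(-2) + 0·0 = 0
  c_5 = (0)·(-1) + 0·5 + 0·8 + (-1)·(-3) + (0)·(-11) + 0·22 + (0)·(-2) + 1·0 = 3
  c_6 = (0)·(-1) + 0·5 + 0·8 + (-2)·(-3) + (0)·(-11) + 0·22 + (0)·(-2) + 1·0 = 6
  c_7 = (0)·(-1) + 0·5 + 0·8 + (0)·(-3) + (2)·(-11) + 1·22 + (0)·(-2) + 0·0 = 0
  c_8 = (0)·(-1) + 0·5 + 0·8 + (2)·(-3) + (-1)·(-11) + 0·22 + (0)·(-2) + (-2)·(0) = 5
Expand coordinatewise in base 3:
  c_1 = 5 = 2·3^0 + 1·3^1
  c_2 = 2 = 2·3^0
  c_3 = 1 = 1·3^0
  c_4 = 0
  c_5 = 3 = 0·3^0 + 1·3^1
  c_6 = 6 = 0·3^0 + 2·3^1
  c_7 = 0
  c_8 = 5 = 2·3^0 + 1·3^1
p-restricted factor λ_0 = (2, 2, 1, 0, 0, 0, 0, 2)
p-restricted factor λ_1 = (1, 0, 0, 0, 1, 2, 0, 1)

((2, 2, 1, 0, 0, 0, 0, 2), (1, 0, 0, 0, 1, 2, 0, 1))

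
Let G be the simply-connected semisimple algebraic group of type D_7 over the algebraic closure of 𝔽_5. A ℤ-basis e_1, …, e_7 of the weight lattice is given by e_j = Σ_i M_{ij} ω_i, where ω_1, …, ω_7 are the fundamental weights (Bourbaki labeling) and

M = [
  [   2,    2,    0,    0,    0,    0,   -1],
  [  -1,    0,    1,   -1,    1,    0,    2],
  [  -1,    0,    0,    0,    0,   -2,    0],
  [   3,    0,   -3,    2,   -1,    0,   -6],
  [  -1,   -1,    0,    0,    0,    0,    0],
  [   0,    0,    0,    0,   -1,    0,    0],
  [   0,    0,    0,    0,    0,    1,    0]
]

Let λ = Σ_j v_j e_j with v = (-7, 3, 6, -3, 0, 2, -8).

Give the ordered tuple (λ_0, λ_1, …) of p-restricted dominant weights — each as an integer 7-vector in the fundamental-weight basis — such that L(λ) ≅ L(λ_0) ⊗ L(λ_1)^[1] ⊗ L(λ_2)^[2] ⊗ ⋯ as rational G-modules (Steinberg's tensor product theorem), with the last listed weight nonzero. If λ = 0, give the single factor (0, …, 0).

In the fundamental-weight basis, λ has coordinates c = M·v (v = (-7, 3, 6, -3, 0, 2, -8)):
  c_1 = 2*-7 + 2*3 + 0*6 + 0*-3 + 0*0 + 0*2 + -1*-8 = 0
  c_2 = -1*-7 + 0*3 + 1*6 + -1*-3 + 1*0 + 0*2 + 2*-8 = 0
  c_3 = -1*-7 + 0*3 + 0*6 + 0*-3 + 0*0 + -2*2 + 0*-8 = 3
  c_4 = 3*-7 + 0*3 + -3*6 + 2*-3 + -1*0 + 0*2 + -6*-8 = 3
  c_5 = -1*-7 + -1*3 + 0*6 + 0*-3 + 0*0 + 0*2 + 0*-8 = 4
  c_6 = 0*-7 + 0*3 + 0*6 + 0*-3 + -1*0 + 0*2 + 0*-8 = 0
  c_7 = 0*-7 + 0*3 + 0*6 + 0*-3 + 0*0 + 1*2 + 0*-8 = 2
Expand coordinatewise in base 5:
  c_1 = 0
  c_2 = 0
  c_3 = 3 = 3·5^0
  c_4 = 3 = 3·5^0
  c_5 = 4 = 4·5^0
  c_6 = 0
  c_7 = 2 = 2·5^0
λ_0 = (0, 0, 3, 3, 4, 0, 2)

((0, 0, 3, 3, 4, 0, 2),)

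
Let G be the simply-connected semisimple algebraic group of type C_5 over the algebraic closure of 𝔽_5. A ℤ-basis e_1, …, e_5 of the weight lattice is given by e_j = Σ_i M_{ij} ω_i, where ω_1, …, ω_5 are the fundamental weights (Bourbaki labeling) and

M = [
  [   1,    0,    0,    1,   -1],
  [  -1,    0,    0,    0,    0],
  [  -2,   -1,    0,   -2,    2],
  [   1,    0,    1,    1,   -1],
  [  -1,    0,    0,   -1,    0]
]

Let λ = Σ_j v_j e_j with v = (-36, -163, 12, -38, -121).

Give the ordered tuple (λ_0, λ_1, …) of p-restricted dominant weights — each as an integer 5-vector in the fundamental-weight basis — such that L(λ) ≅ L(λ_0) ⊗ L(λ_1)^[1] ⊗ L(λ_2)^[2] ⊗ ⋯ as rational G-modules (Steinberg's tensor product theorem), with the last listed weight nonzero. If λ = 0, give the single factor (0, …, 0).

In the fundamental-weight basis, λ has coordinates c = M·v (v = (-36, -163, 12, -38, -121)):
  c_1 = (1)·(-36) + (0)·(-163) + (0)·(12) + (1)·(-38) + (-1)·(-121) = 47
  c_2 = (-1)·(-36) + (0)·(-163) + (0)·(12) + (0)·(-38) + (0)·(-121) = 36
  c_3 = (-2)·(-36) + (-1)·(-163) + (0)·(12) + (-2)·(-38) + (2)·(-121) = 69
  c_4 = (1)·(-36) + (0)·(-163) + (1)·(12) + (1)·(-38) + (-1)·(-121) = 59
  c_5 = (-1)·(-36) + (0)·(-163) + (0)·(12) + (-1)·(-38) + (0)·(-121) = 74
Expand coordinatewise in base 5:
  c_1 = 47 = 2·5^0 + 4·5^1 + 1·5^2
  c_2 = 36 = 1·5^0 + 2·5^1 + 1·5^2
  c_3 = 69 = 4·5^0 + 3·5^1 + 2·5^2
  c_4 = 59 = 4·5^0 + 1·5^1 + 2·5^2
  c_5 = 74 = 4·5^0 + 4·5^1 + 2·5^2
p-restricted factor λ_0 = (2, 1, 4, 4, 4)
p-restricted factor λ_1 = (4, 2, 3, 1, 4)
p-restricted factor λ_2 = (1, 1, 2, 2, 2)

((2, 1, 4, 4, 4), (4, 2, 3, 1, 4), (1, 1, 2, 2, 2))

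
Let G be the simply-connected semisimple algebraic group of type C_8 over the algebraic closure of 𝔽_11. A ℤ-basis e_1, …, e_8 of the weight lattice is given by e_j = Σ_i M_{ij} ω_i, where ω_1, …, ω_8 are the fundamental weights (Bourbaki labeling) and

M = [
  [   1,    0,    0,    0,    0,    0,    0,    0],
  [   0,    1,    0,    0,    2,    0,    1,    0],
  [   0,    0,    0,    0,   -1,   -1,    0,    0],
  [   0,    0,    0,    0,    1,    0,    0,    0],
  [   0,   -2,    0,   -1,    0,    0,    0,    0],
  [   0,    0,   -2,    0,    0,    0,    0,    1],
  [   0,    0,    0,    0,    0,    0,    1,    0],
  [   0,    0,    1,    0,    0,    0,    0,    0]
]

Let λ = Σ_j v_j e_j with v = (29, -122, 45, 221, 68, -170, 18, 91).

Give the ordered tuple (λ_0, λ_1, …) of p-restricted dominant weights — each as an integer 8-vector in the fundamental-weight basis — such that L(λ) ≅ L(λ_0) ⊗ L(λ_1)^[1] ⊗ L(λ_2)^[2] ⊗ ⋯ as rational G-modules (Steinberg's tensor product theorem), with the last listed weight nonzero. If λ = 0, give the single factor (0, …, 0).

((7, 10, 3, 2, 1, 1, 7, 1), (2, 2, 9, 6, 2, 0, 1, 4))

Change of basis e → ω: c = M·v where v = (29, -122, 45, 221, 68, -170, 18, 91):
  c_1 = (1)·(29) + (0)·(-122) + (0)·(45) + (0)·(221) + (0)·(68) + (0)·(-170) + (0)·(18) + (0)·(91) = 29
  c_2 = (0)·(29) + (1)·(-122) + (0)·(45) + (0)·(221) + (2)·(68) + (0)·(-170) + (1)·(18) + (0)·(91) = 32
  c_3 = (0)·(29) + (0)·(-122) + (0)·(45) + (0)·(221) + (-1)·(68) + (-1)·(-170) + (0)·(18) + (0)·(91) = 102
  c_4 = (0)·(29) + (0)·(-122) + (0)·(45) + (0)·(221) + (1)·(68) + (0)·(-170) + (0)·(18) + (0)·(91) = 68
  c_5 = (0)·(29) + (-2)·(-122) + (0)·(45) + (-1)·(221) + (0)·(68) + (0)·(-170) + (0)·(18) + (0)·(91) = 23
  c_6 = (0)·(29) + (0)·(-122) + (-2)·(45) + (0)·(221) + (0)·(68) + (0)·(-170) + (0)·(18) + (1)·(91) = 1
  c_7 = (0)·(29) + (0)·(-122) + (0)·(45) + (0)·(221) + (0)·(68) + (0)·(-170) + (1)·(18) + (0)·(91) = 18
  c_8 = (0)·(29) + (0)·(-122) + (1)·(45) + (0)·(221) + (0)·(68) + (0)·(-170) + (0)·(18) + (0)·(91) = 45
Base-11 expansion of each c_i:
  c_1 = 29 = 7·11^0 + 2·11^1
  c_2 = 32 = 10·11^0 + 2·11^1
  c_3 = 102 = 3·11^0 + 9·11^1
  c_4 = 68 = 2·11^0 + 6·11^1
  c_5 = 23 = 1·11^0 + 2·11^1
  c_6 = 1 = 1·11^0
  c_7 = 18 = 7·11^0 + 1·11^1
  c_8 = 45 = 1·11^0 + 4·11^1
λ_0 = (7, 10, 3, 2, 1, 1, 7, 1)
λ_1 = (2, 2, 9, 6, 2, 0, 1, 4)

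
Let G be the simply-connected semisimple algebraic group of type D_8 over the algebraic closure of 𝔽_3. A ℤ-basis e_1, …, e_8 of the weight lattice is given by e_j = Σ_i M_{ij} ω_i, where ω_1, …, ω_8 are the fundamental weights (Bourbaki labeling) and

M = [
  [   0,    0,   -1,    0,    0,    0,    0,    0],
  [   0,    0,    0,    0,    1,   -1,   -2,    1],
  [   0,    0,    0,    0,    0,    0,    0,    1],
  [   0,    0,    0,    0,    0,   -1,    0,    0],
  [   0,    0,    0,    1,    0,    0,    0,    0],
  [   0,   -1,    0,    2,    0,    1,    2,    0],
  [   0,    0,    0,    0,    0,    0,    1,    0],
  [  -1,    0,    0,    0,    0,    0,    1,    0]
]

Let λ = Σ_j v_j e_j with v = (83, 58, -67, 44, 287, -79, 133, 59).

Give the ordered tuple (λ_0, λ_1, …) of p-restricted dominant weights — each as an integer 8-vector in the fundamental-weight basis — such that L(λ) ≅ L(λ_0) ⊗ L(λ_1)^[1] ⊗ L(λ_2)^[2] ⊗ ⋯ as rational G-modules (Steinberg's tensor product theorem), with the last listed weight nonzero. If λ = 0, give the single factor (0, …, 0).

In the fundamental-weight basis, λ has coordinates c = M·v (v = (83, 58, -67, 44, 287, -79, 133, 59)):
  c_1 = 0*83 + 0*58 + -1*-67 + 0*44 + 0*287 + 0*-79 + 0*133 + 0*59 = 67
  c_2 = 0*83 + 0*58 + 0*-67 + 0*44 + 1*287 + -1*-79 + -2*133 + 1*59 = 159
  c_3 = 0*83 + 0*58 + 0*-67 + 0*44 + 0*287 + 0*-79 + 0*133 + 1*59 = 59
  c_4 = 0*83 + 0*58 + 0*-67 + 0*44 + 0*287 + -1*-79 + 0*133 + 0*59 = 79
  c_5 = 0*83 + 0*58 + 0*-67 + 1*44 + 0*287 + 0*-79 + 0*133 + 0*59 = 44
  c_6 = 0*83 + -1*58 + 0*-67 + 2*44 + 0*287 + 1*-79 + 2*133 + 0*59 = 217
  c_7 = 0*83 + 0*58 + 0*-67 + 0*44 + 0*287 + 0*-79 + 1*133 + 0*59 = 133
  c_8 = -1*83 + 0*58 + 0*-67 + 0*44 + 0*287 + 0*-79 + 1*133 + 0*59 = 50
p = 3; digits c_i = Σ_j d_{ij}·3^j, 0 ≤ d_{ij} < 3:
  c_1 = 67 = 1·3^0 + 1·3^1 + 1·3^2 + 2·3^3
  c_2 = 159 = 0·3^0 + 2·3^1 + 2·3^2 + 2·3^3 + 1·3^4
  c_3 = 59 = 2·3^0 + 1·3^1 + 0·3^2 + 2·3^3
  c_4 = 79 = 1·3^0 + 2·3^1 + 2·3^2 + 2·3^3
  c_5 = 44 = 2·3^0 + 2·3^1 + 1·3^2 + 1·3^3
  c_6 = 217 = 1·3^0 + 0·3^1 + 0·3^2 + 2·3^3 + 2·3^4
  c_7 = 133 = 1·3^0 + 2·3^1 + 2·3^2 + 1·3^3 + 1·3^4
  c_8 = 50 = 2·3^0 + 1·3^1 + 2·3^2 + 1·3^3
Factor λ_0 = (1, 0, 2, 1, 2, 1, 1, 2)
Factor λ_1 = (1, 2, 1, 2, 2, 0, 2, 1)
Factor λ_2 = (1, 2, 0, 2, 1, 0, 2, 2)
Factor λ_3 = (2, 2, 2, 2, 1, 2, 1, 1)
Factor λ_4 = (0, 1, 0, 0, 0, 2, 1, 0)

((1, 0, 2, 1, 2, 1, 1, 2), (1, 2, 1, 2, 2, 0, 2, 1), (1, 2, 0, 2, 1, 0, 2, 2), (2, 2, 2, 2, 1, 2, 1, 1), (0, 1, 0, 0, 0, 2, 1, 0))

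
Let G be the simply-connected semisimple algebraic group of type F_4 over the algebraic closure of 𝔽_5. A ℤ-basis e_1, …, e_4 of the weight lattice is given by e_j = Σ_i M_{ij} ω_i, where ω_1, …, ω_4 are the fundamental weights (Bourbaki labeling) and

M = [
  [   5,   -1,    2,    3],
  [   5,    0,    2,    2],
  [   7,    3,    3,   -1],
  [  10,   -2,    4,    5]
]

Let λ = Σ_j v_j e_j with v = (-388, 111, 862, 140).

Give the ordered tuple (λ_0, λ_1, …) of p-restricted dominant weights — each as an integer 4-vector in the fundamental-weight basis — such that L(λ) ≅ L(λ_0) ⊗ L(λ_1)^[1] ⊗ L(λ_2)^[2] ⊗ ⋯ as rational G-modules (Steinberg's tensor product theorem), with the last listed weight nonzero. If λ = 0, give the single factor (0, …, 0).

In the fundamental-weight basis, λ has coordinates c = M·v (v = (-388, 111, 862, 140)):
  c_1 = 5*-388 + -1*111 + 2*862 + 3*140 = 93
  c_2 = 5*-388 + 0*111 + 2*862 + 2*140 = 64
  c_3 = 7*-388 + 3*111 + 3*862 + -1*140 = 63
  c_4 = 10*-388 + -2*111 + 4*862 + 5*140 = 46
p = 5; digits c_i = Σ_j d_{ij}·5^j, 0 ≤ d_{ij} < 5:
  c_1 = 93 = 3·5^0 + 3·5^1 + 3·5^2
  c_2 = 64 = 4·5^0 + 2·5^1 + 2·5^2
  c_3 = 63 = 3·5^0 + 2·5^1 + 2·5^2
  c_4 = 46 = 1·5^0 + 4·5^1 + 1·5^2
Factor λ_0 = (3, 4, 3, 1)
Factor λ_1 = (3, 2, 2, 4)
Factor λ_2 = (3, 2, 2, 1)

((3, 4, 3, 1), (3, 2, 2, 4), (3, 2, 2, 1))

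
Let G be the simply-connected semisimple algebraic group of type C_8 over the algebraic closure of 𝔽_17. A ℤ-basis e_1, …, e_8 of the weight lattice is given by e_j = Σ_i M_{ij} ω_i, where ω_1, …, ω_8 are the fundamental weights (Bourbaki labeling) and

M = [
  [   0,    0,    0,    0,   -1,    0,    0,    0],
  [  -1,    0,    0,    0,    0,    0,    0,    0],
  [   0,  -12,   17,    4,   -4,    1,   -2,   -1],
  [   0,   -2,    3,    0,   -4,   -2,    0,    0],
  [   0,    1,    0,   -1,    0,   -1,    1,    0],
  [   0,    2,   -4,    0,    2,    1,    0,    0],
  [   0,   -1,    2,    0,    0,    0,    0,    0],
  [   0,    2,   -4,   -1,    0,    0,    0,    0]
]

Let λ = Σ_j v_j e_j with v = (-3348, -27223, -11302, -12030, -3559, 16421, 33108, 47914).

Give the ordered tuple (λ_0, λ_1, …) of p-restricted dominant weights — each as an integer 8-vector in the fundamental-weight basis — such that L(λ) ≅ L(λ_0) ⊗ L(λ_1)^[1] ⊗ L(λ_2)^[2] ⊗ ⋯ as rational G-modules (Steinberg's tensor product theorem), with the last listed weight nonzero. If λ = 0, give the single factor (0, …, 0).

((6, 16, 8, 13, 15, 14, 12, 4), (5, 9, 3, 11, 2, 3, 16, 11), (12, 11, 10, 6, 5, 0, 15, 9))

Converting to the ω-basis (c_i = row i of M dotted with v = (-3348, -27223, -11302, -12030, -3559, 16421, 33108, 47914)):
  c_1 = (0)·(-3348) + (0)·(-27223) + (0)·(-11302) + (0)·(-12030) + (-1)·(-3559) + (0)·(16421) + (0)·(33108) + (0)·(47914) = 3559
  c_2 = (-1)·(-3348) + (0)·(-27223) + (0)·(-11302) + (0)·(-12030) + (0)·(-3559) + (0)·(16421) + (0)·(33108) + (0)·(47914) = 3348
  c_3 = (0)·(-3348) + (-12)·(-27223) + (17)·(-11302) + (4)·(-12030) + (-4)·(-3559) + (1)·(16421) + (-2)·(33108) + (-1)·(47914) = 2949
  c_4 = (0)·(-3348) + (-2)·(-27223) + (3)·(-11302) + (0)·(-12030) + (-4)·(-3559) + (-2)·(16421) + (0)·(33108) + (0)·(47914) = 1934
  c_5 = (0)·(-3348) + (1)·(-27223) + (0)·(-11302) + (-1)·(-12030) + (0)·(-3559) + (-1)·(16421) + (1)·(33108) + (0)·(47914) = 1494
  c_6 = (0)·(-3348) + (2)·(-27223) + (-4)·(-11302) + (0)·(-12030) + (2)·(-3559) + (1)·(16421) + (0)·(33108) + (0)·(47914) = 65
  c_7 = (0)·(-3348) + (-1)·(-27223) + (2)·(-11302) + (0)·(-12030) + (0)·(-3559) + (0)·(16421) + (0)·(33108) + (0)·(47914) = 4619
  c_8 = (0)·(-3348) + (2)·(-27223) + (-4)·(-11302) + (-1)·(-12030) + (0)·(-3559) + (0)·(16421) + (0)·(33108) + (0)·(47914) = 2792
Base-17 expansion of each c_i:
  c_1 = 3559 = 6·17^0 + 5·17^1 + 12·17^2
  c_2 = 3348 = 16·17^0 + 9·17^1 + 11·17^2
  c_3 = 2949 = 8·17^0 + 3·17^1 + 10·17^2
  c_4 = 1934 = 13·17^0 + 11·17^1 + 6·17^2
  c_5 = 1494 = 15·17^0 + 2·17^1 + 5·17^2
  c_6 = 65 = 14·17^0 + 3·17^1
  c_7 = 4619 = 12·17^0 + 16·17^1 + 15·17^2
  c_8 = 2792 = 4·17^0 + 11·17^1 + 9·17^2
λ_0 = (6, 16, 8, 13, 15, 14, 12, 4)
λ_1 = (5, 9, 3, 11, 2, 3, 16, 11)
λ_2 = (12, 11, 10, 6, 5, 0, 15, 9)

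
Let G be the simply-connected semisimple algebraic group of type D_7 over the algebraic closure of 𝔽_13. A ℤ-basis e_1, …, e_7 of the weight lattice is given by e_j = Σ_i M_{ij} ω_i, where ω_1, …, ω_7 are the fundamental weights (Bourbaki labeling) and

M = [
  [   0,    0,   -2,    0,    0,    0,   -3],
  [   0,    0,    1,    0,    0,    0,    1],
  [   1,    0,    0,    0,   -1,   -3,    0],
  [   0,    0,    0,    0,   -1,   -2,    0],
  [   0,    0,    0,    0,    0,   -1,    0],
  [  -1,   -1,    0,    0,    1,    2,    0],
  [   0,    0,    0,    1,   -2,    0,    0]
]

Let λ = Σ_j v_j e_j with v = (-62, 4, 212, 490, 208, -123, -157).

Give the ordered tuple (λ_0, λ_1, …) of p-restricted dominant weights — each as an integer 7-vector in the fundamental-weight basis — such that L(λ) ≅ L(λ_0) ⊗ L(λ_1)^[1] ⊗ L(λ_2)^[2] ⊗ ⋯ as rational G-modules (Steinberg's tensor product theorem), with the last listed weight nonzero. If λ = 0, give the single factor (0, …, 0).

Change of basis e → ω: c = M·v where v = (-62, 4, 212, 490, 208, -123, -157):
  c_1 = 0*-62 + 0*4 + -2*212 + 0*490 + 0*208 + 0*-123 + -3*-157 = 47
  c_2 = 0*-62 + 0*4 + 1*212 + 0*490 + 0*208 + 0*-123 + 1*-157 = 55
  c_3 = 1*-62 + 0*4 + 0*212 + 0*490 + -1*208 + -3*-123 + 0*-157 = 99
  c_4 = 0*-62 + 0*4 + 0*212 + 0*490 + -1*208 + -2*-123 + 0*-157 = 38
  c_5 = 0*-62 + 0*4 + 0*212 + 0*490 + 0*208 + -1*-123 + 0*-157 = 123
  c_6 = -1*-62 + -1*4 + 0*212 + 0*490 + 1*208 + 2*-123 + 0*-157 = 20
  c_7 = 0*-62 + 0*4 + 0*212 + 1*490 + -2*208 + 0*-123 + 0*-157 = 74
p = 13; digits c_i = Σ_j d_{ij}·13^j, 0 ≤ d_{ij} < 13:
  c_1 = 47 = 8·13^0 + 3·13^1
  c_2 = 55 = 3·13^0 + 4·13^1
  c_3 = 99 = 8·13^0 + 7·13^1
  c_4 = 38 = 12·13^0 + 2·13^1
  c_5 = 123 = 6·13^0 + 9·13^1
  c_6 = 20 = 7·13^0 + 1·13^1
  c_7 = 74 = 9·13^0 + 5·13^1
p-restricted factor λ_0 = (8, 3, 8, 12, 6, 7, 9)
p-restricted factor λ_1 = (3, 4, 7, 2, 9, 1, 5)

((8, 3, 8, 12, 6, 7, 9), (3, 4, 7, 2, 9, 1, 5))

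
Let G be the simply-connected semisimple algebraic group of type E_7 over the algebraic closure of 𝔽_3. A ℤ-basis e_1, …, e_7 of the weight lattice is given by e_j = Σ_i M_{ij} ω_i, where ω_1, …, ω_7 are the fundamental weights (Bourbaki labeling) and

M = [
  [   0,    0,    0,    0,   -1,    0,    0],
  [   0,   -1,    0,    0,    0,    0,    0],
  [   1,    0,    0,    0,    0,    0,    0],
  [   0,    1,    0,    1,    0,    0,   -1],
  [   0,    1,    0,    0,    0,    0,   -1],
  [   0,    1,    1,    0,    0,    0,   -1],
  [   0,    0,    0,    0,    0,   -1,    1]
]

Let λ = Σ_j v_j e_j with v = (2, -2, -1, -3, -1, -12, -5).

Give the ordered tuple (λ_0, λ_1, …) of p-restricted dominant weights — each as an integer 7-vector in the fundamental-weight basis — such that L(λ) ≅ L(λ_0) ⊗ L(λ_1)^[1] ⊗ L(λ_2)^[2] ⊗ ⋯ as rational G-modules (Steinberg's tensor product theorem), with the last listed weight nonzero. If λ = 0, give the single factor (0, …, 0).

Converting to the ω-basis (c_i = row i of M dotted with v = (2, -2, -1, -3, -1, -12, -5)):
  c_1 = 0·2 + (0)·(-2) + (0)·(-1) + (0)·(-3) + (-1)·(-1) + (0)·(-12) + (0)·(-5) = 1
  c_2 = 0·2 + (-1)·(-2) + (0)·(-1) + (0)·(-3) + (0)·(-1) + (0)·(-12) + (0)·(-5) = 2
  c_3 = 1·2 + (0)·(-2) + (0)·(-1) + (0)·(-3) + (0)·(-1) + (0)·(-12) + (0)·(-5) = 2
  c_4 = 0·2 + (1)·(-2) + (0)·(-1) + (1)·(-3) + (0)·(-1) + (0)·(-12) + (-1)·(-5) = 0
  c_5 = 0·2 + (1)·(-2) + (0)·(-1) + (0)·(-3) + (0)·(-1) + (0)·(-12) + (-1)·(-5) = 3
  c_6 = 0·2 + (1)·(-2) + (1)·(-1) + (0)·(-3) + (0)·(-1) + (0)·(-12) + (-1)·(-5) = 2
  c_7 = 0·2 + (0)·(-2) + (0)·(-1) + (0)·(-3) + (0)·(-1) + (-1)·(-12) + (1)·(-5) = 7
Base-3 expansion of each c_i:
  c_1 = 1 = 1·3^0
  c_2 = 2 = 2·3^0
  c_3 = 2 = 2·3^0
  c_4 = 0
  c_5 = 3 = 0·3^0 + 1·3^1
  c_6 = 2 = 2·3^0
  c_7 = 7 = 1·3^0 + 2·3^1
λ_0 = (1, 2, 2, 0, 0, 2, 1)
λ_1 = (0, 0, 0, 0, 1, 0, 2)

((1, 2, 2, 0, 0, 2, 1), (0, 0, 0, 0, 1, 0, 2))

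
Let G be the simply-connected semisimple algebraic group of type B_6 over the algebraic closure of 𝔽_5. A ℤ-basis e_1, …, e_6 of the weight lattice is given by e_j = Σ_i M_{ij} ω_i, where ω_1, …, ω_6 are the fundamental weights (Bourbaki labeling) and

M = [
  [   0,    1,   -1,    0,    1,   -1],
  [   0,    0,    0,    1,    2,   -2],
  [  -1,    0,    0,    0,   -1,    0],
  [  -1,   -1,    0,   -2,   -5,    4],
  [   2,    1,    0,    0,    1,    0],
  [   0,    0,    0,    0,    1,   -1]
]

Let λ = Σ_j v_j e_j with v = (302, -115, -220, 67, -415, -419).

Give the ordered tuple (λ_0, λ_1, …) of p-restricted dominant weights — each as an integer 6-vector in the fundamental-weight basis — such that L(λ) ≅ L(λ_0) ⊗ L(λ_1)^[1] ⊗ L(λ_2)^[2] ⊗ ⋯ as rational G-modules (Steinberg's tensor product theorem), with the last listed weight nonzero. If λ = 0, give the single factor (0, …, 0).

Compute c_i = Σ_j M_{ij} v_j with v = (302, -115, -220, 67, -415, -419):
  c_1 = 0·302 + (1)·(-115) + (-1)·(-220) + 0·67 + (1)·(-415) + (-1)·(-419) = 109
  c_2 = 0·302 + (0)·(-115) + (0)·(-220) + 1·67 + (2)·(-415) + (-2)·(-419) = 75
  c_3 = (-1)·(302) + (0)·(-115) + (0)·(-220) + 0·67 + (-1)·(-415) + (0)·(-419) = 113
  c_4 = (-1)·(302) + (-1)·(-115) + (0)·(-220) + (-2)·(67) + (-5)·(-415) + (4)·(-419) = 78
  c_5 = 2·302 + (1)·(-115) + (0)·(-220) + 0·67 + (1)·(-415) + (0)·(-419) = 74
  c_6 = 0·302 + (0)·(-115) + (0)·(-220) + 0·67 + (1)·(-415) + (-1)·(-419) = 4
Writing each c_i in base p = 5:
  c_1 = 109 = 4·5^0 + 1·5^1 + 4·5^2
  c_2 = 75 = 0·5^0 + 0·5^1 + 3·5^2
  c_3 = 113 = 3·5^0 + 2·5^1 + 4·5^2
  c_4 = 78 = 3·5^0 + 0·5^1 + 3·5^2
  c_5 = 74 = 4·5^0 + 4·5^1 + 2·5^2
  c_6 = 4 = 4·5^0
p-restricted factor λ_0 = (4, 0, 3, 3, 4, 4)
p-restricted factor λ_1 = (1, 0, 2, 0, 4, 0)
p-restricted factor λ_2 = (4, 3, 4, 3, 2, 0)

((4, 0, 3, 3, 4, 4), (1, 0, 2, 0, 4, 0), (4, 3, 4, 3, 2, 0))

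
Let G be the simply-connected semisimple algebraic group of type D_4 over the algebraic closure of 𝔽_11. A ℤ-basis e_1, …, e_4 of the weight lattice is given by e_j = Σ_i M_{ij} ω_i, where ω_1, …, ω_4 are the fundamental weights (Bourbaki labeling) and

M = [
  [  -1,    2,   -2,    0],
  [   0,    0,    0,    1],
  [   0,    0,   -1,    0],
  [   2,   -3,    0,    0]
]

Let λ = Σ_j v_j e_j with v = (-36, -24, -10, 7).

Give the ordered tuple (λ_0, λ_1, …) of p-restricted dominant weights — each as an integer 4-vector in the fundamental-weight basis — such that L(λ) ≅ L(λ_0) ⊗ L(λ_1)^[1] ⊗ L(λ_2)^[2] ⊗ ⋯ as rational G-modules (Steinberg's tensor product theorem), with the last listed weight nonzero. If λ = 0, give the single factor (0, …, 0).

ω-coordinates c = M·v, v = (-36, -24, -10, 7):
  c_1 = (-1)·(-36) + (2)·(-24) + (-2)·(-10) + 0·7 = 8
  c_2 = (0)·(-36) + (0)·(-24) + (0)·(-10) + 1·7 = 7
  c_3 = (0)·(-36) + (0)·(-24) + (-1)·(-10) + 0·7 = 10
  c_4 = (2)·(-36) + (-3)·(-24) + (0)·(-10) + 0·7 = 0
Writing each c_i in base p = 11:
  c_1 = 8 = 8·11^0
  c_2 = 7 = 7·11^0
  c_3 = 10 = 10·11^0
  c_4 = 0
λ_0 = (8, 7, 10, 0)

((8, 7, 10, 0),)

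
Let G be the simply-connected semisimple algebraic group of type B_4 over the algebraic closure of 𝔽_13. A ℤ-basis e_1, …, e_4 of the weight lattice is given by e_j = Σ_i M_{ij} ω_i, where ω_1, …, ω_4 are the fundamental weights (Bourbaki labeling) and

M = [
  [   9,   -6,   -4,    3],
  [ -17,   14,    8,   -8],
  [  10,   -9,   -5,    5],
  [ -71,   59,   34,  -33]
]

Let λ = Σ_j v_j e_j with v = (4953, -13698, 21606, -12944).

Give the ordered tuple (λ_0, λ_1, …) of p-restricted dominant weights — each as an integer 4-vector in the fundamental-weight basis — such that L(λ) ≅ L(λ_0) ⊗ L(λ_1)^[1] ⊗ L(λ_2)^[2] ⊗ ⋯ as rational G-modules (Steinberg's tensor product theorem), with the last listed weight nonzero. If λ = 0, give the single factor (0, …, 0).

((1, 11, 10, 0), (12, 6, 4, 4), (8, 2, 0, 11))

In the fundamental-weight basis, λ has coordinates c = M·v (v = (4953, -13698, 21606, -12944)):
  c_1 = 9·4953 + (-6)·(-13698) + (-4)·(21606) + (3)·(-12944) = 1509
  c_2 = (-17)·(4953) + (14)·(-13698) + 8·21606 + (-8)·(-12944) = 427
  c_3 = 10·4953 + (-9)·(-13698) + (-5)·(21606) + (5)·(-12944) = 62
  c_4 = (-71)·(4953) + (59)·(-13698) + 34·21606 + (-33)·(-12944) = 1911
Expand coordinatewise in base 13:
  c_1 = 1509 = 1·13^0 + 12·13^1 + 8·13^2
  c_2 = 427 = 11·13^0 + 6·13^1 + 2·13^2
  c_3 = 62 = 10·13^0 + 4·13^1
  c_4 = 1911 = 0·13^0 + 4·13^1 + 11·13^2
Factor λ_0 = (1, 11, 10, 0)
Factor λ_1 = (12, 6, 4, 4)
Factor λ_2 = (8, 2, 0, 11)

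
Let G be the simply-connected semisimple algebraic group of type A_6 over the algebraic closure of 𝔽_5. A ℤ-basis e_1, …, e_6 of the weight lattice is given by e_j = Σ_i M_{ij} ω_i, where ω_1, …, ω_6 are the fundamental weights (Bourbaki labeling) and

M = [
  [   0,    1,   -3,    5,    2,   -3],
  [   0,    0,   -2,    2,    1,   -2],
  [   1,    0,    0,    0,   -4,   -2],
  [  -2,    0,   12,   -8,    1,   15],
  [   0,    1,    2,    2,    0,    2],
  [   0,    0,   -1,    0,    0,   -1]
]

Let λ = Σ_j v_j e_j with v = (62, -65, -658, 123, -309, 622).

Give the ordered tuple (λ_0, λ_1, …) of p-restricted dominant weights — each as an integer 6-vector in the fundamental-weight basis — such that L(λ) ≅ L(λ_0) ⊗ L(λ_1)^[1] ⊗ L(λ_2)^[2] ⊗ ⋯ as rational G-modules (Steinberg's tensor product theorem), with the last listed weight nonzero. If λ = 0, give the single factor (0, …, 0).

Compute c_i = Σ_j M_{ij} v_j with v = (62, -65, -658, 123, -309, 622):
  c_1 = 0·62 + (1)·(-65) + (-3)·(-658) + 5·123 + (2)·(-309) + (-3)·(622) = 40
  c_2 = 0·62 + (0)·(-65) + (-2)·(-658) + 2·123 + (1)·(-309) + (-2)·(622) = 9
  c_3 = 1·62 + (0)·(-65) + (0)·(-658) + 0·123 + (-4)·(-309) + (-2)·(622) = 54
  c_4 = (-2)·(62) + (0)·(-65) + (12)·(-658) + (-8)·(123) + (1)·(-309) + 15·622 = 17
  c_5 = 0·62 + (1)·(-65) + (2)·(-658) + 2·123 + (0)·(-309) + 2·622 = 109
  c_6 = 0·62 + (0)·(-65) + (-1)·(-658) + 0·123 + (0)·(-309) + (-1)·(622) = 36
Writing each c_i in base p = 5:
  c_1 = 40 = 0·5^0 + 3·5^1 + 1·5^2
  c_2 = 9 = 4·5^0 + 1·5^1
  c_3 = 54 = 4·5^0 + 0·5^1 + 2·5^2
  c_4 = 17 = 2·5^0 + 3·5^1
  c_5 = 109 = 4·5^0 + 1·5^1 + 4·5^2
  c_6 = 36 = 1·5^0 + 2·5^1 + 1·5^2
p-restricted factor λ_0 = (0, 4, 4, 2, 4, 1)
p-restricted factor λ_1 = (3, 1, 0, 3, 1, 2)
p-restricted factor λ_2 = (1, 0, 2, 0, 4, 1)

((0, 4, 4, 2, 4, 1), (3, 1, 0, 3, 1, 2), (1, 0, 2, 0, 4, 1))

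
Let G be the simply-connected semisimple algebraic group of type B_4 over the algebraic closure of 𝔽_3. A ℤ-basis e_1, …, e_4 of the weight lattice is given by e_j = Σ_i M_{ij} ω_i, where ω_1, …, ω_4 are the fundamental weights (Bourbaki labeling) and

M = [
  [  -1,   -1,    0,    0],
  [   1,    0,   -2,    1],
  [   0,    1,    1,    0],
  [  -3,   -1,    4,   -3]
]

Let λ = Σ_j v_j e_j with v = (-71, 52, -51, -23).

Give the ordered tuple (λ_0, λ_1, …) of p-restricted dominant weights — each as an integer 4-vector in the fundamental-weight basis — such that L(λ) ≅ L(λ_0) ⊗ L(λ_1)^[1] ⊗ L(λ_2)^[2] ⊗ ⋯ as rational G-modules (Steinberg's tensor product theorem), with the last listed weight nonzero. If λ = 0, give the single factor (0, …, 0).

Converting to the ω-basis (c_i = row i of M dotted with v = (-71, 52, -51, -23)):
  c_1 = (-1)·(-71) + (-1)·(52) + (0)·(-51) + (0)·(-23) = 19
  c_2 = (1)·(-71) + 0·52 + (-2)·(-51) + (1)·(-23) = 8
  c_3 = (0)·(-71) + 1·52 + (1)·(-51) + (0)·(-23) = 1
  c_4 = (-3)·(-71) + (-1)·(52) + (4)·(-51) + (-3)·(-23) = 26
Expand coordinatewise in base 3:
  c_1 = 19 = 1·3^0 + 0·3^1 + 2·3^2
  c_2 = 8 = 2·3^0 + 2·3^1
  c_3 = 1 = 1·3^0
  c_4 = 26 = 2·3^0 + 2·3^1 + 2·3^2
p-restricted factor λ_0 = (1, 2, 1, 2)
p-restricted factor λ_1 = (0, 2, 0, 2)
p-restricted factor λ_2 = (2, 0, 0, 2)

((1, 2, 1, 2), (0, 2, 0, 2), (2, 0, 0, 2))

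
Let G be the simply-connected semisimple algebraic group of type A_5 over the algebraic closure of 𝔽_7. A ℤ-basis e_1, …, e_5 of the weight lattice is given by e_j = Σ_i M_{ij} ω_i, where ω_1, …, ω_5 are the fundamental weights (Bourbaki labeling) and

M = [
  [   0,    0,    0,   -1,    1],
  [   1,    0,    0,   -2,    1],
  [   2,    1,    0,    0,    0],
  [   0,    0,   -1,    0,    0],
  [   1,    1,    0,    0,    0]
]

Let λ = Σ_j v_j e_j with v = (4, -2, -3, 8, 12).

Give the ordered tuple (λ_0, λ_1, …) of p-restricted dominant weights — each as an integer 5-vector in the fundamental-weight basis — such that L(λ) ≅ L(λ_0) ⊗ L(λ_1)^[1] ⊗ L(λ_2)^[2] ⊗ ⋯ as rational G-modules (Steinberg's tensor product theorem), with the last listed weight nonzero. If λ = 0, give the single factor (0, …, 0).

Converting to the ω-basis (c_i = row i of M dotted with v = (4, -2, -3, 8, 12)):
  c_1 = 0·4 + (0)·(-2) + (0)·(-3) + (-1)·(8) + 1·12 = 4
  c_2 = 1·4 + (0)·(-2) + (0)·(-3) + (-2)·(8) + 1·12 = 0
  c_3 = 2·4 + (1)·(-2) + (0)·(-3) + 0·8 + 0·12 = 6
  c_4 = 0·4 + (0)·(-2) + (-1)·(-3) + 0·8 + 0·12 = 3
  c_5 = 1·4 + (1)·(-2) + (0)·(-3) + 0·8 + 0·12 = 2
Expand coordinatewise in base 7:
  c_1 = 4 = 4·7^0
  c_2 = 0
  c_3 = 6 = 6·7^0
  c_4 = 3 = 3·7^0
  c_5 = 2 = 2·7^0
Factor λ_0 = (4, 0, 6, 3, 2)

((4, 0, 6, 3, 2),)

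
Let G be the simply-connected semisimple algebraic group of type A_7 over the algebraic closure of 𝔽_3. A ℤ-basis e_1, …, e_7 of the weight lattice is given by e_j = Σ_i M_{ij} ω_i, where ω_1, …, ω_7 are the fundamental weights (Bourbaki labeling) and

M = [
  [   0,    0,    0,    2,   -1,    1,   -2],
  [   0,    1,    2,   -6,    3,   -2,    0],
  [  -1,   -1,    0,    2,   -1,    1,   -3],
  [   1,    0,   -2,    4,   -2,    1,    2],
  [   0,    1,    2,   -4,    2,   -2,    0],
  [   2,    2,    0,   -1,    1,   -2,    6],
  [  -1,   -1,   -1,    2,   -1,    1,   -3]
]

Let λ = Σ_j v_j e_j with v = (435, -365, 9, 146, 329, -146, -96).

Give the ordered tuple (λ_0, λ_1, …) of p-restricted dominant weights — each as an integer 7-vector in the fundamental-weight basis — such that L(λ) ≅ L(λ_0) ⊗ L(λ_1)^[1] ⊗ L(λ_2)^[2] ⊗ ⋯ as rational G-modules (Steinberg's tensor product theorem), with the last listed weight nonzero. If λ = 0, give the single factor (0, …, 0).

Compute c_i = Σ_j M_{ij} v_j with v = (435, -365, 9, 146, 329, -146, -96):
  c_1 = 0·435 + (0)·(-365) + 0·9 + 2·146 + (-1)·(329) + (1)·(-146) + (-2)·(-96) = 9
  c_2 = 0·435 + (1)·(-365) + 2·9 + (-6)·(146) + 3·329 + (-2)·(-146) + (0)·(-96) = 56
  c_3 = (-1)·(435) + (-1)·(-365) + 0·9 + 2·146 + (-1)·(329) + (1)·(-146) + (-3)·(-96) = 35
  c_4 = 1·435 + (0)·(-365) + (-2)·(9) + 4·146 + (-2)·(329) + (1)·(-146) + (2)·(-96) = 5
  c_5 = 0·435 + (1)·(-365) + 2·9 + (-4)·(146) + 2·329 + (-2)·(-146) + (0)·(-96) = 19
  c_6 = 2·435 + (2)·(-365) + 0·9 + (-1)·(146) + 1·329 + (-2)·(-146) + (6)·(-96) = 39
  c_7 = (-1)·(435) + (-1)·(-365) + (-1)·(9) + 2·146 + (-1)·(329) + (1)·(-146) + (-3)·(-96) = 26
Base-3 expansion of each c_i:
  c_1 = 9 = 0·3^0 + 0·3^1 + 1·3^2
  c_2 = 56 = 2·3^0 + 0·3^1 + 0·3^2 + 2·3^3
  c_3 = 35 = 2·3^0 + 2·3^1 + 0·3^2 + 1·3^3
  c_4 = 5 = 2·3^0 + 1·3^1
  c_5 = 19 = 1·3^0 + 0·3^1 + 2·3^2
  c_6 = 39 = 0·3^0 + 1·3^1 + 1·3^2 + 1·3^3
  c_7 = 26 = 2·3^0 + 2·3^1 + 2·3^2
p-restricted factor λ_0 = (0, 2, 2, 2, 1, 0, 2)
p-restricted factor λ_1 = (0, 0, 2, 1, 0, 1, 2)
p-restricted factor λ_2 = (1, 0, 0, 0, 2, 1, 2)
p-restricted factor λ_3 = (0, 2, 1, 0, 0, 1, 0)

((0, 2, 2, 2, 1, 0, 2), (0, 0, 2, 1, 0, 1, 2), (1, 0, 0, 0, 2, 1, 2), (0, 2, 1, 0, 0, 1, 0))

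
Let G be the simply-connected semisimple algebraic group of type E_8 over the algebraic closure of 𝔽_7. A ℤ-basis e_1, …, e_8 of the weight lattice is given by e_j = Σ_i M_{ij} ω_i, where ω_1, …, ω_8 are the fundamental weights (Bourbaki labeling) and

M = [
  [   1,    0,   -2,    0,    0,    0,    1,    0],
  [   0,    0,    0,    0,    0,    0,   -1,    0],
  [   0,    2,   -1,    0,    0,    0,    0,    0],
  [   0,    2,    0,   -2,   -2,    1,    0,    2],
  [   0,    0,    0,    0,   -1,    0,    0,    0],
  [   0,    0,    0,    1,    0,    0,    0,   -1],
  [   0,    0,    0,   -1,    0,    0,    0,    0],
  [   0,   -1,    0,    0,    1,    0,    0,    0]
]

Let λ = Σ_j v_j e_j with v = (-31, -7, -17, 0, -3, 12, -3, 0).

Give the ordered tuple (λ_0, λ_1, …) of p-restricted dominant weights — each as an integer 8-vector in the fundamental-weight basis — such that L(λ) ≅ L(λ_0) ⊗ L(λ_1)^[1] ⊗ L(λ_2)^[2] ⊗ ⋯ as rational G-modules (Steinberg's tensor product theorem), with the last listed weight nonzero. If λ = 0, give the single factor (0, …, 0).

((0, 3, 3, 4, 3, 0, 0, 4),)

ω-coordinates c = M·v, v = (-31, -7, -17, 0, -3, 12, -3, 0):
  c_1 = (1)·(-31) + (0)·(-7) + (-2)·(-17) + 0·0 + (0)·(-3) + 0·12 + (1)·(-3) + 0·0 = 0
  c_2 = (0)·(-31) + (0)·(-7) + (0)·(-17) + 0·0 + (0)·(-3) + 0·12 + (-1)·(-3) + 0·0 = 3
  c_3 = (0)·(-31) + (2)·(-7) + (-1)·(-17) + 0·0 + (0)·(-3) + 0·12 + (0)·(-3) + 0·0 = 3
  c_4 = (0)·(-31) + (2)·(-7) + (0)·(-17) + (-2)·(0) + (-2)·(-3) + 1·12 + (0)·(-3) + 2·0 = 4
  c_5 = (0)·(-31) + (0)·(-7) + (0)·(-17) + 0·0 + (-1)·(-3) + 0·12 + (0)·(-3) + 0·0 = 3
  c_6 = (0)·(-31) + (0)·(-7) + (0)·(-17) + 1·0 + (0)·(-3) + 0·12 + (0)·(-3) + (-1)·(0) = 0
  c_7 = (0)·(-31) + (0)·(-7) + (0)·(-17) + (-1)·(0) + (0)·(-3) + 0·12 + (0)·(-3) + 0·0 = 0
  c_8 = (0)·(-31) + (-1)·(-7) + (0)·(-17) + 0·0 + (1)·(-3) + 0·12 + (0)·(-3) + 0·0 = 4
Writing each c_i in base p = 7:
  c_1 = 0
  c_2 = 3 = 3·7^0
  c_3 = 3 = 3·7^0
  c_4 = 4 = 4·7^0
  c_5 = 3 = 3·7^0
  c_6 = 0
  c_7 = 0
  c_8 = 4 = 4·7^0
p-restricted factor λ_0 = (0, 3, 3, 4, 3, 0, 0, 4)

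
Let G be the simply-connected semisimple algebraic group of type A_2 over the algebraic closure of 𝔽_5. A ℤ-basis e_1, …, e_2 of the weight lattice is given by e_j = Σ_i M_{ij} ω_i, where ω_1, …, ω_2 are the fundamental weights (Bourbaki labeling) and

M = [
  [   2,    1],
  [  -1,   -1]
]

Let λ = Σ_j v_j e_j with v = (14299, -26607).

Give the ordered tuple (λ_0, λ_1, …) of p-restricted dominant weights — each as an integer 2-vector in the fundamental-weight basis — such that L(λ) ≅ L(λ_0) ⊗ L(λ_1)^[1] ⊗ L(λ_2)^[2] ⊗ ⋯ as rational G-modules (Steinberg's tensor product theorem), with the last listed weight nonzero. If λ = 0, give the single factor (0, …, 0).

((1, 3), (3, 1), (4, 2), (0, 3), (3, 4), (0, 3))

In the fundamental-weight basis, λ has coordinates c = M·v (v = (14299, -26607)):
  c_1 = 2·14299 + (1)·(-26607) = 1991
  c_2 = (-1)·(14299) + (-1)·(-26607) = 12308
p = 5; digits c_i = Σ_j d_{ij}·5^j, 0 ≤ d_{ij} < 5:
  c_1 = 1991 = 1·5^0 + 3·5^1 + 4·5^2 + 0·5^3 + 3·5^4
  c_2 = 12308 = 3·5^0 + 1·5^1 + 2·5^2 + 3·5^3 + 4·5^4 + 3·5^5
λ_0 = (1, 3)
λ_1 = (3, 1)
λ_2 = (4, 2)
λ_3 = (0, 3)
λ_4 = (3, 4)
λ_5 = (0, 3)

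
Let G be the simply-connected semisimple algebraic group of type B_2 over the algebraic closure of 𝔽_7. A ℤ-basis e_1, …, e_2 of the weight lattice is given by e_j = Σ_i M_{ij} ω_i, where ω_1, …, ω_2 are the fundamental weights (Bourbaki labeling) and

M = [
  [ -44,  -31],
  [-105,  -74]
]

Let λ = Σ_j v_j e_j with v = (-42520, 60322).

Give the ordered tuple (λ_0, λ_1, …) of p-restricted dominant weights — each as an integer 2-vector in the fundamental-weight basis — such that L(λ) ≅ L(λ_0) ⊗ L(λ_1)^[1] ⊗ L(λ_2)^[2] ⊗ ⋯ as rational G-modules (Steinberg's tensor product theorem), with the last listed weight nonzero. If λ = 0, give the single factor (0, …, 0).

((2, 2), (2, 5), (4, 1), (2, 2))

Change of basis e → ω: c = M·v where v = (-42520, 60322):
  c_1 = (-44)·(-42520) + (-31)·(60322) = 898
  c_2 = (-105)·(-42520) + (-74)·(60322) = 772
Writing each c_i in base p = 7:
  c_1 = 898 = 2·7^0 + 2·7^1 + 4·7^2 + 2·7^3
  c_2 = 772 = 2·7^0 + 5·7^1 + 1·7^2 + 2·7^3
Factor λ_0 = (2, 2)
Factor λ_1 = (2, 5)
Factor λ_2 = (4, 1)
Factor λ_3 = (2, 2)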